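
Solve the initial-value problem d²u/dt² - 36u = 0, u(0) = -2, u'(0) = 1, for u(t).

u = -13*exp(-6*t)/12 - 11*exp(6*t)/12

Characteristic equation r² - 36 = 0 factors as (r + 6)(r - 6) = 0, so r = -6, 6.
Hence u_h = C1*exp(-6*t) + C2*exp(6*t).
Apply the initial conditions: u(0) = C1 + C2 = -2 and u'(0) = -6*C1 + 6*C2 = 1. Solving gives C1 = -13/12, C2 = -11/12.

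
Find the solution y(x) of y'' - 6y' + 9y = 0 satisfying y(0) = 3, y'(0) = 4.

y = 3*exp(3*x) - 5*x*exp(3*x)

Characteristic equation r² - 6r + 9 = 0 has discriminant (-6)² - 4·(9) = 0, so r = 3 is a repeated root.
Hence y_h = (C1 + C2*x)*exp(3*x).
Apply the initial conditions: y(0) = C1 = 3 and y'(0) = C2 + 3*C1 = 4. Solving gives C1 = 3, C2 = -5.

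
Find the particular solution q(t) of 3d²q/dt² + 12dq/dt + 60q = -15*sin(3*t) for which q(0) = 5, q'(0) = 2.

Divide through by 3: q'' + 4q' + 20q = -5*sin(3*t).
Characteristic equation r² + 4r + 20 = 0 has discriminant (4)² - 4·(20) = -64 < 0, so r = -2 ± 4i.
Hence q_h = C1*cos(4*t)*exp(-2*t) + C2*exp(-2*t)*sin(4*t).
Try q_p = A*cos(3*t) + B*sin(3*t). Substituting and equating the coefficients of cos(3t) and sin(3t) gives A = 12/53, B = -11/53, so q_p = -11*sin(3*t)/53 + 12*cos(3*t)/53.
General solution: q = -11*sin(3*t)/53 + 12*cos(3*t)/53 + C1*cos(4*t)*exp(-2*t) + C2*exp(-2*t)*sin(4*t).
Apply the initial conditions: q(0) = 12/53 + C1 = 5 and q'(0) = -33/53 - 2*C1 + 4*C2 = 2. Solving gives C1 = 253/53, C2 = 645/212.

q = -11*sin(3*t)/53 + 12*cos(3*t)/53 + 253*cos(4*t)*exp(-2*t)/53 + 645*exp(-2*t)*sin(4*t)/212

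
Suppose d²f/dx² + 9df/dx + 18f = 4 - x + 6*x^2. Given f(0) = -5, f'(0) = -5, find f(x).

f = 41/108 - 332*exp(-3*x)/27 - 7*x/18 + x**2/3 + 83*exp(-6*x)/12

Characteristic equation r² + 9r + 18 = 0 factors as (r + 3)(r + 6) = 0, so r = -3, -6.
Hence f_h = C1*exp(-3*x) + C2*exp(-6*x).
For the particular solution try f_p = A0 + A1*x + A2*x^2. Substituting and matching coefficients of each power of x gives A0 = 41/108, A1 = -7/18, A2 = 1/3, so f_p = 41/108 - 7*x/18 + x^2/3.
General solution: f = 41/108 - 7*x/18 + x^2/3 + C1*exp(-3*x) + C2*exp(-6*x).
Apply the initial conditions: f(0) = 41/108 + C1 + C2 = -5 and f'(0) = -7/18 - 6*C2 - 3*C1 = -5. Solving gives C1 = -332/27, C2 = 83/12.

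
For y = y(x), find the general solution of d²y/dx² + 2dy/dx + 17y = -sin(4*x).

y = -sin(4*x)/65 + 8*cos(4*x)/65 + C1*cos(4*x)*exp(-x) + C2*exp(-x)*sin(4*x)

Characteristic equation r² + 2r + 17 = 0 has discriminant (2)² - 4·(17) = -64 < 0, so r = -1 ± 4i.
Hence y_h = C1*cos(4*x)*exp(-x) + C2*exp(-x)*sin(4*x).
Try y_p = A*cos(4*x) + B*sin(4*x). Substituting and equating the coefficients of cos(4x) and sin(4x) gives A = 8/65, B = -1/65, so y_p = -sin(4*x)/65 + 8*cos(4*x)/65.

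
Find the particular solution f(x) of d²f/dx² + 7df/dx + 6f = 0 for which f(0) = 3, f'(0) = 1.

f = -4*exp(-6*x)/5 + 19*exp(-x)/5

Characteristic equation r² + 7r + 6 = 0 factors as (r + 1)(r + 6) = 0, so r = -1, -6.
Hence f_h = C1*exp(-x) + C2*exp(-6*x).
Apply the initial conditions: f(0) = C1 + C2 = 3 and f'(0) = -C1 - 6*C2 = 1. Solving gives C1 = 19/5, C2 = -4/5.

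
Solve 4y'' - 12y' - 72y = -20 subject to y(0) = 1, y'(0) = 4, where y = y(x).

y = 5/18 + exp(-3*x)/27 + 37*exp(6*x)/54

Divide through by 4: y'' - 3y' - 18y = -5.
Characteristic equation r² - 3r - 18 = 0 factors as (r - 6)(r + 3) = 0, so r = 6, -3.
Hence y_h = C1*exp(6*x) + C2*exp(-3*x).
For the particular solution try y_p = A0. Substituting and matching coefficients of each power of x gives A0 = 5/18, so y_p = 5/18.
General solution: y = 5/18 + C1*exp(6*x) + C2*exp(-3*x).
Apply the initial conditions: y(0) = 5/18 + C1 + C2 = 1 and y'(0) = -3*C2 + 6*C1 = 4. Solving gives C1 = 37/54, C2 = 1/27.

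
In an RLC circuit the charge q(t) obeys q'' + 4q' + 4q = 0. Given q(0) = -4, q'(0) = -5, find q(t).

q = -4*exp(-2*t) - 13*t*exp(-2*t)

Characteristic equation r² + 4r + 4 = 0 has discriminant (4)² - 4·(4) = 0, so r = -2 is a repeated root.
Hence q_h = (C1 + C2*t)*exp(-2*t).
Apply the initial conditions: q(0) = C1 = -4 and q'(0) = C2 - 2*C1 = -5. Solving gives C1 = -4, C2 = -13.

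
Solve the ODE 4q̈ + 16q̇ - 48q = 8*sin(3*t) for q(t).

Divide through by 4: q'' + 4q' - 12q = 2*sin(3*t).
Characteristic equation r² + 4r - 12 = 0 factors as (r + 6)(r - 2) = 0, so r = -6, 2.
Hence q_h = C1*exp(-6*t) + C2*exp(2*t).
Try q_p = A*cos(3*t) + B*sin(3*t). Substituting and equating the coefficients of cos(3t) and sin(3t) gives A = -8/195, B = -14/195, so q_p = -14*sin(3*t)/195 - 8*cos(3*t)/195.

q = -14*sin(3*t)/195 - 8*cos(3*t)/195 + C1*exp(-6*t) + C2*exp(2*t)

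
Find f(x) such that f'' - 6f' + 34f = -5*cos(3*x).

Characteristic equation r² - 6r + 34 = 0 has discriminant (-6)² - 4·(34) = -100 < 0, so r = 3 ± 5i.
Hence f_h = C1*cos(5*x)*exp(3*x) + C2*exp(3*x)*sin(5*x).
Try f_p = A*cos(3*x) + B*sin(3*x). Substituting and equating the coefficients of cos(3x) and sin(3x) gives A = -125/949, B = 90/949, so f_p = -125*cos(3*x)/949 + 90*sin(3*x)/949.

f = -125*cos(3*x)/949 + 90*sin(3*x)/949 + C1*cos(5*x)*exp(3*x) + C2*exp(3*x)*sin(5*x)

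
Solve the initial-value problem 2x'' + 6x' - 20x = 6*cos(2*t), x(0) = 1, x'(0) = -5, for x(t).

Divide through by 2: x'' + 3x' - 10x = 3*cos(2*t).
Characteristic equation r² + 3r - 10 = 0 factors as (r + 5)(r - 2) = 0, so r = -5, 2.
Hence x_h = C1*exp(-5*t) + C2*exp(2*t).
Try x_p = A*cos(2*t) + B*sin(2*t). Substituting and equating the coefficients of cos(2t) and sin(2t) gives A = -21/116, B = 9/116, so x_p = -21*cos(2*t)/116 + 9*sin(2*t)/116.
General solution: x = -21*cos(2*t)/116 + 9*sin(2*t)/116 + C1*exp(-5*t) + C2*exp(2*t).
Apply the initial conditions: x(0) = -21/116 + C1 + C2 = 1 and x'(0) = 9/58 - 5*C1 + 2*C2 = -5. Solving gives C1 = 218/203, C2 = 3/28.

x = -21*cos(2*t)/116 + 3*exp(2*t)/28 + 9*sin(2*t)/116 + 218*exp(-5*t)/203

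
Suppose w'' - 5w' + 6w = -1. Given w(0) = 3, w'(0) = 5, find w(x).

w = -1/6 - 4*exp(3*x)/3 + 9*exp(2*x)/2

Characteristic equation r² - 5r + 6 = 0 factors as (r - 2)(r - 3) = 0, so r = 2, 3.
Hence w_h = C1*exp(2*x) + C2*exp(3*x).
For the particular solution try w_p = A0. Substituting and matching coefficients of each power of x gives A0 = -1/6, so w_p = -1/6.
General solution: w = -1/6 + C1*exp(2*x) + C2*exp(3*x).
Apply the initial conditions: w(0) = -1/6 + C1 + C2 = 3 and w'(0) = 2*C1 + 3*C2 = 5. Solving gives C1 = 9/2, C2 = -4/3.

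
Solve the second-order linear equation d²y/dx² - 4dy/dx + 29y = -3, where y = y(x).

Characteristic equation r² - 4r + 29 = 0 has discriminant (-4)² - 4·(29) = -100 < 0, so r = 2 ± 5i.
Hence y_h = C1*cos(5*x)*exp(2*x) + C2*exp(2*x)*sin(5*x).
For the particular solution try y_p = A0. Substituting and matching coefficients of each power of x gives A0 = -3/29, so y_p = -3/29.

y = -3/29 + C1*cos(5*x)*exp(2*x) + C2*exp(2*x)*sin(5*x)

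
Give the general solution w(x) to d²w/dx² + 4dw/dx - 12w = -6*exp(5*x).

Characteristic equation r² + 4r - 12 = 0 factors as (r + 6)(r - 2) = 0, so r = -6, 2.
Hence w_h = C1*exp(-6*x) + C2*exp(2*x).
Try w_p = A*exp(5*x). Substituting into the equation and dividing by exp(5*x) gives A = -2/11, so w_p = -2*exp(5*x)/11.

w = -2*exp(5*x)/11 + C1*exp(-6*x) + C2*exp(2*x)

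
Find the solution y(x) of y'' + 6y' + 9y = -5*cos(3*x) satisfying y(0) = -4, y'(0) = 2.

Characteristic equation r² + 6r + 9 = 0 has discriminant (6)² - 4·(9) = 0, so r = -3 is a repeated root.
Hence y_h = (C1 + C2*x)*exp(-3*x).
Try y_p = A*cos(3*x) + B*sin(3*x). Substituting and equating the coefficients of cos(3x) and sin(3x) gives A = 0, B = -5/18, so y_p = -5*sin(3*x)/18.
General solution: y = -5*sin(3*x)/18 + C1*exp(-3*x) + C2*x*exp(-3*x).
Apply the initial conditions: y(0) = C1 = -4 and y'(0) = -5/6 + C2 - 3*C1 = 2. Solving gives C1 = -4, C2 = -55/6.

y = -4*exp(-3*x) - 5*sin(3*x)/18 - 55*x*exp(-3*x)/6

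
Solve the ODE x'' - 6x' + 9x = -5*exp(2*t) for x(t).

x = -5*exp(2*t) + C1*exp(3*t) + C2*t*exp(3*t)

Characteristic equation r² - 6r + 9 = 0 has discriminant (-6)² - 4·(9) = 0, so r = 3 is a repeated root.
Hence x_h = (C1 + C2*t)*exp(3*t).
Try x_p = A*exp(2*t). Substituting into the equation and dividing by exp(2*t) gives A = -5, so x_p = -5*exp(2*t).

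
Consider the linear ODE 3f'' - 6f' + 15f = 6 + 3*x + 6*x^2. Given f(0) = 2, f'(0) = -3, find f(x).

Divide through by 3: f'' - 2f' + 5f = 2 + x + 2*x^2.
Characteristic equation r² - 2r + 5 = 0 has discriminant (-2)² - 4·(5) = -16 < 0, so r = 1 ± 2i.
Hence f_h = C1*cos(2*x)*exp(x) + C2*exp(x)*sin(2*x).
For the particular solution try f_p = A0 + A1*x + A2*x^2. Substituting and matching coefficients of each power of x gives A0 = 56/125, A1 = 13/25, A2 = 2/5, so f_p = 56/125 + 2*x^2/5 + 13*x/25.
General solution: f = 56/125 + 2*x^2/5 + 13*x/25 + C1*cos(2*x)*exp(x) + C2*exp(x)*sin(2*x).
Apply the initial conditions: f(0) = 56/125 + C1 = 2 and f'(0) = 13/25 + C1 + 2*C2 = -3. Solving gives C1 = 194/125, C2 = -317/125.

f = 56/125 + 2*x**2/5 + 13*x/25 - 317*exp(x)*sin(2*x)/125 + 194*cos(2*x)*exp(x)/125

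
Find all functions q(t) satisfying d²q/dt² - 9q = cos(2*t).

Characteristic equation r² - 9 = 0 factors as (r + 3)(r - 3) = 0, so r = -3, 3.
Hence q_h = C1*exp(-3*t) + C2*exp(3*t).
Try q_p = A*cos(2*t) + B*sin(2*t). Substituting and equating the coefficients of cos(2t) and sin(2t) gives A = -1/13, B = 0, so q_p = -cos(2*t)/13.

q = -cos(2*t)/13 + C1*exp(-3*t) + C2*exp(3*t)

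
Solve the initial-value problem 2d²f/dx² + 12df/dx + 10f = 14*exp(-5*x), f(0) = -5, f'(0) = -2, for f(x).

Divide through by 2: f'' + 6f' + 5f = 7*exp(-5*x).
Characteristic equation r² + 6r + 5 = 0 factors as (r + 1)(r + 5) = 0, so r = -1, -5.
Hence f_h = C1*exp(-x) + C2*exp(-5*x).
Since exp(-5*x) solves the homogeneous equation (r = -5 is a root of multiplicity 1), multiply the trial by x. Try f_p = A*x*exp(-5*x). Substituting into the equation and dividing by exp(-5*x) gives A = -7/4, so f_p = -7*x*exp(-5*x)/4.
General solution: f = C1*exp(-x) + C2*exp(-5*x) - 7*x*exp(-5*x)/4.
Apply the initial conditions: f(0) = C1 + C2 = -5 and f'(0) = -7/4 - C1 - 5*C2 = -2. Solving gives C1 = -101/16, C2 = 21/16.

f = -101*exp(-x)/16 + 21*exp(-5*x)/16 - 7*x*exp(-5*x)/4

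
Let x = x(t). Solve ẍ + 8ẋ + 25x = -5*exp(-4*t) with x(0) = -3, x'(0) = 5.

x = -5*exp(-4*t)/9 - 22*cos(3*t)*exp(-4*t)/9 - 7*exp(-4*t)*sin(3*t)/3

Characteristic equation r² + 8r + 25 = 0 has discriminant (8)² - 4·(25) = -36 < 0, so r = -4 ± 3i.
Hence x_h = C1*cos(3*t)*exp(-4*t) + C2*exp(-4*t)*sin(3*t).
Try x_p = A*exp(-4*t). Substituting into the equation and dividing by exp(-4*t) gives A = -5/9, so x_p = -5*exp(-4*t)/9.
General solution: x = -5*exp(-4*t)/9 + C1*cos(3*t)*exp(-4*t) + C2*exp(-4*t)*sin(3*t).
Apply the initial conditions: x(0) = -5/9 + C1 = -3 and x'(0) = 20/9 - 4*C1 + 3*C2 = 5. Solving gives C1 = -22/9, C2 = -7/3.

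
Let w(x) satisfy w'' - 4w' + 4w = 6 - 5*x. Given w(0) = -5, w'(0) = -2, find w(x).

Characteristic equation r² - 4r + 4 = 0 has discriminant (-4)² - 4·(4) = 0, so r = 2 is a repeated root.
Hence w_h = (C1 + C2*x)*exp(2*x).
For the particular solution try w_p = A0 + A1*x. Substituting and matching coefficients of each power of x gives A0 = 1/4, A1 = -5/4, so w_p = 1/4 - 5*x/4.
General solution: w = 1/4 - 5*x/4 + C1*exp(2*x) + C2*x*exp(2*x).
Apply the initial conditions: w(0) = 1/4 + C1 = -5 and w'(0) = -5/4 + C2 + 2*C1 = -2. Solving gives C1 = -21/4, C2 = 39/4.

w = 1/4 - 21*exp(2*x)/4 - 5*x/4 + 39*x*exp(2*x)/4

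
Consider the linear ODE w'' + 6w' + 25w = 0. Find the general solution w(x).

Characteristic equation r² + 6r + 25 = 0 has discriminant (6)² - 4·(25) = -64 < 0, so r = -3 ± 4i.
Hence w_h = C1*cos(4*x)*exp(-3*x) + C2*exp(-3*x)*sin(4*x).

w = C1*cos(4*x)*exp(-3*x) + C2*exp(-3*x)*sin(4*x)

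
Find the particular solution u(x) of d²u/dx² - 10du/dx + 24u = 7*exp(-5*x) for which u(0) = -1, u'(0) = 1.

Characteristic equation r² - 10r + 24 = 0 factors as (r - 4)(r - 6) = 0, so r = 4, 6.
Hence u_h = C1*exp(4*x) + C2*exp(6*x).
Try u_p = A*exp(-5*x). Substituting into the equation and dividing by exp(-5*x) gives A = 7/99, so u_p = 7*exp(-5*x)/99.
General solution: u = 7*exp(-5*x)/99 + C1*exp(4*x) + C2*exp(6*x).
Apply the initial conditions: u(0) = 7/99 + C1 + C2 = -1 and u'(0) = -35/99 + 4*C1 + 6*C2 = 1. Solving gives C1 = -35/9, C2 = 31/11.

u = -35*exp(4*x)/9 + 7*exp(-5*x)/99 + 31*exp(6*x)/11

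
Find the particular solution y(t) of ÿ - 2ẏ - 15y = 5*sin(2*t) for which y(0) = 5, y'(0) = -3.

Characteristic equation r² - 2r - 15 = 0 factors as (r + 3)(r - 5) = 0, so r = -3, 5.
Hence y_h = C1*exp(-3*t) + C2*exp(5*t).
Try y_p = A*cos(2*t) + B*sin(2*t). Substituting and equating the coefficients of cos(2t) and sin(2t) gives A = 20/377, B = -95/377, so y_p = -95*sin(2*t)/377 + 20*cos(2*t)/377.
General solution: y = -95*sin(2*t)/377 + 20*cos(2*t)/377 + C1*exp(-3*t) + C2*exp(5*t).
Apply the initial conditions: y(0) = 20/377 + C1 + C2 = 5 and y'(0) = -190/377 - 3*C1 + 5*C2 = -3. Solving gives C1 = 177/52, C2 = 179/116.

y = -95*sin(2*t)/377 + 20*cos(2*t)/377 + 177*exp(-3*t)/52 + 179*exp(5*t)/116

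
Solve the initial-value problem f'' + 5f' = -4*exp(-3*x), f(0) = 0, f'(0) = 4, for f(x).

Characteristic equation r² + 5r = 0 factors as (r + 5)r = 0, so r = -5, 0.
Hence f_h = C1*exp(-5*x) + C2.
Try f_p = A*exp(-3*x). Substituting into the equation and dividing by exp(-3*x) gives A = 2/3, so f_p = 2*exp(-3*x)/3.
General solution: f = C2 + 2*exp(-3*x)/3 + C1*exp(-5*x).
Apply the initial conditions: f(0) = 2/3 + C1 + C2 = 0 and f'(0) = -2 - 5*C1 = 4. Solving gives C1 = -6/5, C2 = 8/15.

f = 8/15 - 6*exp(-5*x)/5 + 2*exp(-3*x)/3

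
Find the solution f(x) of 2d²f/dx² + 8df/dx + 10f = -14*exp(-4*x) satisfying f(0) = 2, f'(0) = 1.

f = -7*exp(-4*x)/5 + 11*exp(-2*x)*sin(x)/5 + 17*cos(x)*exp(-2*x)/5

Divide through by 2: f'' + 4f' + 5f = -7*exp(-4*x).
Characteristic equation r² + 4r + 5 = 0 has discriminant (4)² - 4·(5) = -4 < 0, so r = -2 ± i.
Hence f_h = C1*cos(x)*exp(-2*x) + C2*exp(-2*x)*sin(x).
Try f_p = A*exp(-4*x). Substituting into the equation and dividing by exp(-4*x) gives A = -7/5, so f_p = -7*exp(-4*x)/5.
General solution: f = -7*exp(-4*x)/5 + C1*cos(x)*exp(-2*x) + C2*exp(-2*x)*sin(x).
Apply the initial conditions: f(0) = -7/5 + C1 = 2 and f'(0) = 28/5 + C2 - 2*C1 = 1. Solving gives C1 = 17/5, C2 = 11/5.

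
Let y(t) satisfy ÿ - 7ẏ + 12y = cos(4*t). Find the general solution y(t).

Characteristic equation r² - 7r + 12 = 0 factors as (r - 4)(r - 3) = 0, so r = 4, 3.
Hence y_h = C1*exp(4*t) + C2*exp(3*t).
Try y_p = A*cos(4*t) + B*sin(4*t). Substituting and equating the coefficients of cos(4t) and sin(4t) gives A = -1/200, B = -7/200, so y_p = -7*sin(4*t)/200 - cos(4*t)/200.

y = -7*sin(4*t)/200 - cos(4*t)/200 + C1*exp(4*t) + C2*exp(3*t)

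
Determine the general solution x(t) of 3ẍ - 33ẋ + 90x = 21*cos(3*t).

Divide through by 3: x'' - 11x' + 30x = 7*cos(3*t).
Characteristic equation r² - 11r + 30 = 0 factors as (r - 5)(r - 6) = 0, so r = 5, 6.
Hence x_h = C1*exp(5*t) + C2*exp(6*t).
Try x_p = A*cos(3*t) + B*sin(3*t). Substituting and equating the coefficients of cos(3t) and sin(3t) gives A = 49/510, B = -77/510, so x_p = -77*sin(3*t)/510 + 49*cos(3*t)/510.

x = -77*sin(3*t)/510 + 49*cos(3*t)/510 + C1*exp(5*t) + C2*exp(6*t)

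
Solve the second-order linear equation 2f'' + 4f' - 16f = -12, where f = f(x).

Divide through by 2: f'' + 2f' - 8f = -6.
Characteristic equation r² + 2r - 8 = 0 factors as (r + 4)(r - 2) = 0, so r = -4, 2.
Hence f_h = C1*exp(-4*x) + C2*exp(2*x).
For the particular solution try f_p = A0. Substituting and matching coefficients of each power of x gives A0 = 3/4, so f_p = 3/4.

f = 3/4 + C1*exp(-4*x) + C2*exp(2*x)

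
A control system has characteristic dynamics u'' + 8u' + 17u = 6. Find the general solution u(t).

Characteristic equation r² + 8r + 17 = 0 has discriminant (8)² - 4·(17) = -4 < 0, so r = -4 ± i.
Hence u_h = C1*cos(t)*exp(-4*t) + C2*exp(-4*t)*sin(t).
For the particular solution try u_p = A0. Substituting and matching coefficients of each power of t gives A0 = 6/17, so u_p = 6/17.

u = 6/17 + C1*cos(t)*exp(-4*t) + C2*exp(-4*t)*sin(t)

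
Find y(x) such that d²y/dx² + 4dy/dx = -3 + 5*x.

Characteristic equation r² + 4r = 0 factors as (r + 4)r = 0, so r = -4, 0.
Hence y_h = C1*exp(-4*x) + C2.
Since 0 is a characteristic root (multiplicity 1), multiply the polynomial trial by x: try y_p = x*(A0 + A1*x). Substituting and matching coefficients of each power of x gives A0 = -17/16, A1 = 5/8, so y_p = -17*x/16 + 5*x^2/8.

y = C2 - 17*x/16 + 5*x**2/8 + C1*exp(-4*x)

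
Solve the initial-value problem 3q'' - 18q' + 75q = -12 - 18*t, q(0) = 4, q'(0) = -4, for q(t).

Divide through by 3: q'' - 6q' + 25q = -4 - 6*t.
Characteristic equation r² - 6r + 25 = 0 has discriminant (-6)² - 4·(25) = -64 < 0, so r = 3 ± 4i.
Hence q_h = C1*cos(4*t)*exp(3*t) + C2*exp(3*t)*sin(4*t).
For the particular solution try q_p = A0 + A1*t. Substituting and matching coefficients of each power of t gives A0 = -136/625, A1 = -6/25, so q_p = -136/625 - 6*t/25.
General solution: q = -136/625 - 6*t/25 + C1*cos(4*t)*exp(3*t) + C2*exp(3*t)*sin(4*t).
Apply the initial conditions: q(0) = -136/625 + C1 = 4 and q'(0) = -6/25 + 3*C1 + 4*C2 = -4. Solving gives C1 = 2636/625, C2 = -5129/1250.

q = -136/625 - 6*t/25 - 5129*exp(3*t)*sin(4*t)/1250 + 2636*cos(4*t)*exp(3*t)/625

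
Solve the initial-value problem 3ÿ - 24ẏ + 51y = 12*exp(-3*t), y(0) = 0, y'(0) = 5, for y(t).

y = 2*exp(-3*t)/25 - 2*cos(t)*exp(4*t)/25 + 139*exp(4*t)*sin(t)/25

Divide through by 3: y'' - 8y' + 17y = 4*exp(-3*t).
Characteristic equation r² - 8r + 17 = 0 has discriminant (-8)² - 4·(17) = -4 < 0, so r = 4 ± i.
Hence y_h = C1*cos(t)*exp(4*t) + C2*exp(4*t)*sin(t).
Try y_p = A*exp(-3*t). Substituting into the equation and dividing by exp(-3*t) gives A = 2/25, so y_p = 2*exp(-3*t)/25.
General solution: y = 2*exp(-3*t)/25 + C1*cos(t)*exp(4*t) + C2*exp(4*t)*sin(t).
Apply the initial conditions: y(0) = 2/25 + C1 = 0 and y'(0) = -6/25 + C2 + 4*C1 = 5. Solving gives C1 = -2/25, C2 = 139/25.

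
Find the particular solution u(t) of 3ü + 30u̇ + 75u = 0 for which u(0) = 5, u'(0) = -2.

u = 5*exp(-5*t) + 23*t*exp(-5*t)

Divide through by 3: u'' + 10u' + 25u = 0.
Characteristic equation r² + 10r + 25 = 0 has discriminant (10)² - 4·(25) = 0, so r = -5 is a repeated root.
Hence u_h = (C1 + C2*t)*exp(-5*t).
Apply the initial conditions: u(0) = C1 = 5 and u'(0) = C2 - 5*C1 = -2. Solving gives C1 = 5, C2 = 23.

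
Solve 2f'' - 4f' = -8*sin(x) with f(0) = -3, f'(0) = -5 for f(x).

Divide through by 2: f'' - 2f' = -4*sin(x).
Characteristic equation r² - 2r = 0 factors as (r - 2)r = 0, so r = 2, 0.
Hence f_h = C1*exp(2*x) + C2.
Try f_p = A*cos(x) + B*sin(x). Substituting and equating the coefficients of cos(x) and sin(x) gives A = -8/5, B = 4/5, so f_p = -8*cos(x)/5 + 4*sin(x)/5.
General solution: f = C2 - 8*cos(x)/5 + 4*sin(x)/5 + C1*exp(2*x).
Apply the initial conditions: f(0) = -8/5 + C1 + C2 = -3 and f'(0) = 4/5 + 2*C1 = -5. Solving gives C1 = -29/10, C2 = 3/2.

f = 3/2 - 29*exp(2*x)/10 - 8*cos(x)/5 + 4*sin(x)/5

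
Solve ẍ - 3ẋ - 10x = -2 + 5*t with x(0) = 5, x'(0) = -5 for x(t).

Characteristic equation r² - 3r - 10 = 0 factors as (r + 2)(r - 5) = 0, so r = -2, 5.
Hence x_h = C1*exp(-2*t) + C2*exp(5*t).
For the particular solution try x_p = A0 + A1*t. Substituting and matching coefficients of each power of t gives A0 = 7/20, A1 = -1/2, so x_p = 7/20 - t/2.
General solution: x = 7/20 - t/2 + C1*exp(-2*t) + C2*exp(5*t).
Apply the initial conditions: x(0) = 7/20 + C1 + C2 = 5 and x'(0) = -1/2 - 2*C1 + 5*C2 = -5. Solving gives C1 = 111/28, C2 = 24/35.

x = 7/20 - t/2 + 24*exp(5*t)/35 + 111*exp(-2*t)/28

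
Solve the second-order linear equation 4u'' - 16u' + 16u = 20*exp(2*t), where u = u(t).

u = C1*exp(2*t) + 5*t**2*exp(2*t)/2 + C2*t*exp(2*t)

Divide through by 4: u'' - 4u' + 4u = 5*exp(2*t).
Characteristic equation r² - 4r + 4 = 0 has discriminant (-4)² - 4·(4) = 0, so r = 2 is a repeated root.
Hence u_h = (C1 + C2*t)*exp(2*t).
Since exp(2*t) solves the homogeneous equation (r = 2 is a root of multiplicity 2), multiply the trial by t^2. Try u_p = A*t^2*exp(2*t). Substituting into the equation and dividing by exp(2*t) gives A = 5/2, so u_p = 5*t^2*exp(2*t)/2.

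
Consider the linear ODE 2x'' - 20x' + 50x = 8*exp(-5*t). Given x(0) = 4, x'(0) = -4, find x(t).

Divide through by 2: x'' - 10x' + 25x = 4*exp(-5*t).
Characteristic equation r² - 10r + 25 = 0 has discriminant (-10)² - 4·(25) = 0, so r = 5 is a repeated root.
Hence x_h = (C1 + C2*t)*exp(5*t).
Try x_p = A*exp(-5*t). Substituting into the equation and dividing by exp(-5*t) gives A = 1/25, so x_p = exp(-5*t)/25.
General solution: x = exp(-5*t)/25 + C1*exp(5*t) + C2*t*exp(5*t).
Apply the initial conditions: x(0) = 1/25 + C1 = 4 and x'(0) = -1/5 + C2 + 5*C1 = -4. Solving gives C1 = 99/25, C2 = -118/5.

x = exp(-5*t)/25 + 99*exp(5*t)/25 - 118*t*exp(5*t)/5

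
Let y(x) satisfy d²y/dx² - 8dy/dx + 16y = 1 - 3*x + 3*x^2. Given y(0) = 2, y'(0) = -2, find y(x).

Characteristic equation r² - 8r + 16 = 0 has discriminant (-8)² - 4·(16) = 0, so r = 4 is a repeated root.
Hence y_h = (C1 + C2*x)*exp(4*x).
For the particular solution try y_p = A0 + A1*x + A2*x^2. Substituting and matching coefficients of each power of x gives A0 = 5/128, A1 = 0, A2 = 3/16, so y_p = 5/128 + 3*x^2/16.
General solution: y = 5/128 + 3*x^2/16 + C1*exp(4*x) + C2*x*exp(4*x).
Apply the initial conditions: y(0) = 5/128 + C1 = 2 and y'(0) = C2 + 4*C1 = -2. Solving gives C1 = 251/128, C2 = -315/32.

y = 5/128 + 3*x**2/16 + 251*exp(4*x)/128 - 315*x*exp(4*x)/32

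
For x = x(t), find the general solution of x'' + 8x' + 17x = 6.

x = 6/17 + C1*cos(t)*exp(-4*t) + C2*exp(-4*t)*sin(t)

Characteristic equation r² + 8r + 17 = 0 has discriminant (8)² - 4·(17) = -4 < 0, so r = -4 ± i.
Hence x_h = C1*cos(t)*exp(-4*t) + C2*exp(-4*t)*sin(t).
For the particular solution try x_p = A0. Substituting and matching coefficients of each power of t gives A0 = 6/17, so x_p = 6/17.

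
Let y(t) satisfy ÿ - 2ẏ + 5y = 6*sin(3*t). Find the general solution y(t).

Characteristic equation r² - 2r + 5 = 0 has discriminant (-2)² - 4·(5) = -16 < 0, so r = 1 ± 2i.
Hence y_h = C1*cos(2*t)*exp(t) + C2*exp(t)*sin(2*t).
Try y_p = A*cos(3*t) + B*sin(3*t). Substituting and equating the coefficients of cos(3t) and sin(3t) gives A = 9/13, B = -6/13, so y_p = -6*sin(3*t)/13 + 9*cos(3*t)/13.

y = -6*sin(3*t)/13 + 9*cos(3*t)/13 + C1*cos(2*t)*exp(t) + C2*exp(t)*sin(2*t)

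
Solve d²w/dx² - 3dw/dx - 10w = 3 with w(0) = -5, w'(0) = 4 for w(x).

Characteristic equation r² - 3r - 10 = 0 factors as (r - 5)(r + 2) = 0, so r = 5, -2.
Hence w_h = C1*exp(5*x) + C2*exp(-2*x).
For the particular solution try w_p = A0. Substituting and matching coefficients of each power of x gives A0 = -3/10, so w_p = -3/10.
General solution: w = -3/10 + C1*exp(5*x) + C2*exp(-2*x).
Apply the initial conditions: w(0) = -3/10 + C1 + C2 = -5 and w'(0) = -2*C2 + 5*C1 = 4. Solving gives C1 = -27/35, C2 = -55/14.

w = -3/10 - 55*exp(-2*x)/14 - 27*exp(5*x)/35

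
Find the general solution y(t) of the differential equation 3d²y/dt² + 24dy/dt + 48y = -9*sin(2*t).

y = -9*sin(2*t)/100 + 3*cos(2*t)/25 + C1*exp(-4*t) + C2*t*exp(-4*t)

Divide through by 3: y'' + 8y' + 16y = -3*sin(2*t).
Characteristic equation r² + 8r + 16 = 0 has discriminant (8)² - 4·(16) = 0, so r = -4 is a repeated root.
Hence y_h = (C1 + C2*t)*exp(-4*t).
Try y_p = A*cos(2*t) + B*sin(2*t). Substituting and equating the coefficients of cos(2t) and sin(2t) gives A = 3/25, B = -9/100, so y_p = -9*sin(2*t)/100 + 3*cos(2*t)/25.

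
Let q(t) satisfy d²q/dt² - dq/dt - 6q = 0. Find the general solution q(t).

Characteristic equation r² - r - 6 = 0 factors as (r - 3)(r + 2) = 0, so r = 3, -2.
Hence q_h = C1*exp(3*t) + C2*exp(-2*t).

q = C1*exp(3*t) + C2*exp(-2*t)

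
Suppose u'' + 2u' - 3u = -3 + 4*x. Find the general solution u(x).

Characteristic equation r² + 2r - 3 = 0 factors as (r + 3)(r - 1) = 0, so r = -3, 1.
Hence u_h = C1*exp(-3*x) + C2*exp(x).
For the particular solution try u_p = A0 + A1*x. Substituting and matching coefficients of each power of x gives A0 = 1/9, A1 = -4/3, so u_p = 1/9 - 4*x/3.

u = 1/9 - 4*x/3 + C1*exp(-3*x) + C2*exp(x)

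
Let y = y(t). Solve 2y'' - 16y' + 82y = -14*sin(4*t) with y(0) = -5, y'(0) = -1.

y = -224*cos(4*t)/1649 - 175*sin(4*t)/1649 - 8021*cos(5*t)*exp(4*t)/1649 + 6227*exp(4*t)*sin(5*t)/1649

Divide through by 2: y'' - 8y' + 41y = -7*sin(4*t).
Characteristic equation r² - 8r + 41 = 0 has discriminant (-8)² - 4·(41) = -100 < 0, so r = 4 ± 5i.
Hence y_h = C1*cos(5*t)*exp(4*t) + C2*exp(4*t)*sin(5*t).
Try y_p = A*cos(4*t) + B*sin(4*t). Substituting and equating the coefficients of cos(4t) and sin(4t) gives A = -224/1649, B = -175/1649, so y_p = -224*cos(4*t)/1649 - 175*sin(4*t)/1649.
General solution: y = -224*cos(4*t)/1649 - 175*sin(4*t)/1649 + C1*cos(5*t)*exp(4*t) + C2*exp(4*t)*sin(5*t).
Apply the initial conditions: y(0) = -224/1649 + C1 = -5 and y'(0) = -700/1649 + 4*C1 + 5*C2 = -1. Solving gives C1 = -8021/1649, C2 = 6227/1649.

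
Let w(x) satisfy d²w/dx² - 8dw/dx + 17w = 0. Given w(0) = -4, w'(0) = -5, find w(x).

w = -4*cos(x)*exp(4*x) + 11*exp(4*x)*sin(x)

Characteristic equation r² - 8r + 17 = 0 has discriminant (-8)² - 4·(17) = -4 < 0, so r = 4 ± i.
Hence w_h = C1*cos(x)*exp(4*x) + C2*exp(4*x)*sin(x).
Apply the initial conditions: w(0) = C1 = -4 and w'(0) = C2 + 4*C1 = -5. Solving gives C1 = -4, C2 = 11.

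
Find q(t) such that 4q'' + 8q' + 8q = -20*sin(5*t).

Divide through by 4: q'' + 2q' + 2q = -5*sin(5*t).
Characteristic equation r² + 2r + 2 = 0 has discriminant (2)² - 4·(2) = -4 < 0, so r = -1 ± i.
Hence q_h = C1*cos(t)*exp(-t) + C2*exp(-t)*sin(t).
Try q_p = A*cos(5*t) + B*sin(5*t). Substituting and equating the coefficients of cos(5t) and sin(5t) gives A = 50/629, B = 115/629, so q_p = 50*cos(5*t)/629 + 115*sin(5*t)/629.

q = 50*cos(5*t)/629 + 115*sin(5*t)/629 + C1*cos(t)*exp(-t) + C2*exp(-t)*sin(t)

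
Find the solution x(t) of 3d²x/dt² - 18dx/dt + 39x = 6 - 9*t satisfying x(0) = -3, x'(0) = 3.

x = 8/169 - 3*t/13 - 515*cos(2*t)*exp(3*t)/169 + 2091*exp(3*t)*sin(2*t)/338

Divide through by 3: x'' - 6x' + 13x = 2 - 3*t.
Characteristic equation r² - 6r + 13 = 0 has discriminant (-6)² - 4·(13) = -16 < 0, so r = 3 ± 2i.
Hence x_h = C1*cos(2*t)*exp(3*t) + C2*exp(3*t)*sin(2*t).
For the particular solution try x_p = A0 + A1*t. Substituting and matching coefficients of each power of t gives A0 = 8/169, A1 = -3/13, so x_p = 8/169 - 3*t/13.
General solution: x = 8/169 - 3*t/13 + C1*cos(2*t)*exp(3*t) + C2*exp(3*t)*sin(2*t).
Apply the initial conditions: x(0) = 8/169 + C1 = -3 and x'(0) = -3/13 + 2*C2 + 3*C1 = 3. Solving gives C1 = -515/169, C2 = 2091/338.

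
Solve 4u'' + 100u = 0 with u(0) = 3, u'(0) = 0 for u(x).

Divide through by 4: u'' + 25u = 0.
Characteristic equation r² + 25 = 0 has discriminant (0)² - 4·(25) = -100 < 0, so r = ± 5i.
Hence u_h = C1*cos(5*x) + C2*sin(5*x).
Apply the initial conditions: u(0) = C1 = 3 and u'(0) = 5*C2 = 0. Solving gives C1 = 3, C2 = 0.

u = 3*cos(5*x)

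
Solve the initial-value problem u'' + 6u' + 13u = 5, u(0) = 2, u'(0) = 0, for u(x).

u = 5/13 + 21*cos(2*x)*exp(-3*x)/13 + 63*exp(-3*x)*sin(2*x)/26

Characteristic equation r² + 6r + 13 = 0 has discriminant (6)² - 4·(13) = -16 < 0, so r = -3 ± 2i.
Hence u_h = C1*cos(2*x)*exp(-3*x) + C2*exp(-3*x)*sin(2*x).
For the particular solution try u_p = A0. Substituting and matching coefficients of each power of x gives A0 = 5/13, so u_p = 5/13.
General solution: u = 5/13 + C1*cos(2*x)*exp(-3*x) + C2*exp(-3*x)*sin(2*x).
Apply the initial conditions: u(0) = 5/13 + C1 = 2 and u'(0) = -3*C1 + 2*C2 = 0. Solving gives C1 = 21/13, C2 = 63/26.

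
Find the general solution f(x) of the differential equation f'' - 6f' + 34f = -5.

f = -5/34 + C1*cos(5*x)*exp(3*x) + C2*exp(3*x)*sin(5*x)

Characteristic equation r² - 6r + 34 = 0 has discriminant (-6)² - 4·(34) = -100 < 0, so r = 3 ± 5i.
Hence f_h = C1*cos(5*x)*exp(3*x) + C2*exp(3*x)*sin(5*x).
For the particular solution try f_p = A0. Substituting and matching coefficients of each power of x gives A0 = -5/34, so f_p = -5/34.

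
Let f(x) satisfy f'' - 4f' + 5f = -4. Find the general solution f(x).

Characteristic equation r² - 4r + 5 = 0 has discriminant (-4)² - 4·(5) = -4 < 0, so r = 2 ± i.
Hence f_h = C1*cos(x)*exp(2*x) + C2*exp(2*x)*sin(x).
For the particular solution try f_p = A0. Substituting and matching coefficients of each power of x gives A0 = -4/5, so f_p = -4/5.

f = -4/5 + C1*cos(x)*exp(2*x) + C2*exp(2*x)*sin(x)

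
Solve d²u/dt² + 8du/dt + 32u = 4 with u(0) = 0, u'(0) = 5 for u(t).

u = 1/8 - cos(4*t)*exp(-4*t)/8 + 9*exp(-4*t)*sin(4*t)/8

Characteristic equation r² + 8r + 32 = 0 has discriminant (8)² - 4·(32) = -64 < 0, so r = -4 ± 4i.
Hence u_h = C1*cos(4*t)*exp(-4*t) + C2*exp(-4*t)*sin(4*t).
For the particular solution try u_p = A0. Substituting and matching coefficients of each power of t gives A0 = 1/8, so u_p = 1/8.
General solution: u = 1/8 + C1*cos(4*t)*exp(-4*t) + C2*exp(-4*t)*sin(4*t).
Apply the initial conditions: u(0) = 1/8 + C1 = 0 and u'(0) = -4*C1 + 4*C2 = 5. Solving gives C1 = -1/8, C2 = 9/8.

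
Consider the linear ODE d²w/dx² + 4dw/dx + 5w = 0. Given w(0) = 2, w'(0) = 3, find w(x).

w = 2*cos(x)*exp(-2*x) + 7*exp(-2*x)*sin(x)

Characteristic equation r² + 4r + 5 = 0 has discriminant (4)² - 4·(5) = -4 < 0, so r = -2 ± i.
Hence w_h = C1*cos(x)*exp(-2*x) + C2*exp(-2*x)*sin(x).
Apply the initial conditions: w(0) = C1 = 2 and w'(0) = C2 - 2*C1 = 3. Solving gives C1 = 2, C2 = 7.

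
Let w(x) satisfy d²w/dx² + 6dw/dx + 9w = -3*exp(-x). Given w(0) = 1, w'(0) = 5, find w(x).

w = -3*exp(-x)/4 + 7*exp(-3*x)/4 + 19*x*exp(-3*x)/2

Characteristic equation r² + 6r + 9 = 0 has discriminant (6)² - 4·(9) = 0, so r = -3 is a repeated root.
Hence w_h = (C1 + C2*x)*exp(-3*x).
Try w_p = A*exp(-x). Substituting into the equation and dividing by exp(-x) gives A = -3/4, so w_p = -3*exp(-x)/4.
General solution: w = -3*exp(-x)/4 + C1*exp(-3*x) + C2*x*exp(-3*x).
Apply the initial conditions: w(0) = -3/4 + C1 = 1 and w'(0) = 3/4 + C2 - 3*C1 = 5. Solving gives C1 = 7/4, C2 = 19/2.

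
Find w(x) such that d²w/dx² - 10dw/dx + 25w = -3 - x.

w = -17/125 - x/25 + C1*exp(5*x) + C2*x*exp(5*x)

Characteristic equation r² - 10r + 25 = 0 has discriminant (-10)² - 4·(25) = 0, so r = 5 is a repeated root.
Hence w_h = (C1 + C2*x)*exp(5*x).
For the particular solution try w_p = A0 + A1*x. Substituting and matching coefficients of each power of x gives A0 = -17/125, A1 = -1/25, so w_p = -17/125 - x/25.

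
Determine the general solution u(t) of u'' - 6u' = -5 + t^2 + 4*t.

u = C2 - 13*t**2/36 - t**3/18 + 77*t/108 + C1*exp(6*t)

Characteristic equation r² - 6r = 0 factors as (r - 6)r = 0, so r = 6, 0.
Hence u_h = C1*exp(6*t) + C2.
Since 0 is a characteristic root (multiplicity 1), multiply the polynomial trial by t: try u_p = t*(A0 + A1*t + A2*t^2). Substituting and matching coefficients of each power of t gives A0 = 77/108, A1 = -13/36, A2 = -1/18, so u_p = -13*t^2/36 - t^3/18 + 77*t/108.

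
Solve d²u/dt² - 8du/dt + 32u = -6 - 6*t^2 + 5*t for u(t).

u = -41/256 - 3*t**2/16 + t/16 + C1*cos(4*t)*exp(4*t) + C2*exp(4*t)*sin(4*t)

Characteristic equation r² - 8r + 32 = 0 has discriminant (-8)² - 4·(32) = -64 < 0, so r = 4 ± 4i.
Hence u_h = C1*cos(4*t)*exp(4*t) + C2*exp(4*t)*sin(4*t).
For the particular solution try u_p = A0 + A1*t + A2*t^2. Substituting and matching coefficients of each power of t gives A0 = -41/256, A1 = 1/16, A2 = -3/16, so u_p = -41/256 - 3*t^2/16 + t/16.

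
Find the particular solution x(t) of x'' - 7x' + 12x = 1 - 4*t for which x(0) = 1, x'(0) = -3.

Characteristic equation r² - 7r + 12 = 0 factors as (r - 4)(r - 3) = 0, so r = 4, 3.
Hence x_h = C1*exp(4*t) + C2*exp(3*t).
For the particular solution try x_p = A0 + A1*t. Substituting and matching coefficients of each power of t gives A0 = -1/9, A1 = -1/3, so x_p = -1/9 - t/3.
General solution: x = -1/9 - t/3 + C1*exp(4*t) + C2*exp(3*t).
Apply the initial conditions: x(0) = -1/9 + C1 + C2 = 1 and x'(0) = -1/3 + 3*C2 + 4*C1 = -3. Solving gives C1 = -6, C2 = 64/9.

x = -1/9 - 6*exp(4*t) - t/3 + 64*exp(3*t)/9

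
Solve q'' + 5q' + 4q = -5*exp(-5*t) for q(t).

q = -5*exp(-5*t)/4 + C1*exp(-4*t) + C2*exp(-t)

Characteristic equation r² + 5r + 4 = 0 factors as (r + 4)(r + 1) = 0, so r = -4, -1.
Hence q_h = C1*exp(-4*t) + C2*exp(-t).
Try q_p = A*exp(-5*t). Substituting into the equation and dividing by exp(-5*t) gives A = -5/4, so q_p = -5*exp(-5*t)/4.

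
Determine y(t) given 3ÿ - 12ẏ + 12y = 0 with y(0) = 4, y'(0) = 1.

Divide through by 3: y'' - 4y' + 4y = 0.
Characteristic equation r² - 4r + 4 = 0 has discriminant (-4)² - 4·(4) = 0, so r = 2 is a repeated root.
Hence y_h = (C1 + C2*t)*exp(2*t).
Apply the initial conditions: y(0) = C1 = 4 and y'(0) = C2 + 2*C1 = 1. Solving gives C1 = 4, C2 = -7.

y = 4*exp(2*t) - 7*t*exp(2*t)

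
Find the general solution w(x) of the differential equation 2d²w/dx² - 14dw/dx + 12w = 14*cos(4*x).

w = -49*sin(4*x)/221 - 35*cos(4*x)/442 + C1*exp(6*x) + C2*exp(x)

Divide through by 2: w'' - 7w' + 6w = 7*cos(4*x).
Characteristic equation r² - 7r + 6 = 0 factors as (r - 6)(r - 1) = 0, so r = 6, 1.
Hence w_h = C1*exp(6*x) + C2*exp(x).
Try w_p = A*cos(4*x) + B*sin(4*x). Substituting and equating the coefficients of cos(4x) and sin(4x) gives A = -35/442, B = -49/221, so w_p = -49*sin(4*x)/221 - 35*cos(4*x)/442.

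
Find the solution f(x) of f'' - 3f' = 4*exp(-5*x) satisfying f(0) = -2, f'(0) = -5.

f = -3/5 - 3*exp(3*x)/2 + exp(-5*x)/10

Characteristic equation r² - 3r = 0 factors as (r - 3)r = 0, so r = 3, 0.
Hence f_h = C1*exp(3*x) + C2.
Try f_p = A*exp(-5*x). Substituting into the equation and dividing by exp(-5*x) gives A = 1/10, so f_p = exp(-5*x)/10.
General solution: f = C2 + exp(-5*x)/10 + C1*exp(3*x).
Apply the initial conditions: f(0) = 1/10 + C1 + C2 = -2 and f'(0) = -1/2 + 3*C1 = -5. Solving gives C1 = -3/2, C2 = -3/5.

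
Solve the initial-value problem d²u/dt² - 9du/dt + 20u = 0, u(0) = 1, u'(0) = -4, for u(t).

Characteristic equation r² - 9r + 20 = 0 factors as (r - 4)(r - 5) = 0, so r = 4, 5.
Hence u_h = C1*exp(4*t) + C2*exp(5*t).
Apply the initial conditions: u(0) = C1 + C2 = 1 and u'(0) = 4*C1 + 5*C2 = -4. Solving gives C1 = 9, C2 = -8.

u = -8*exp(5*t) + 9*exp(4*t)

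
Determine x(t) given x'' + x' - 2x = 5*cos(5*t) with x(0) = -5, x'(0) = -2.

Characteristic equation r² + r - 2 = 0 factors as (r + 2)(r - 1) = 0, so r = -2, 1.
Hence x_h = C1*exp(-2*t) + C2*exp(t).
Try x_p = A*cos(5*t) + B*sin(5*t). Substituting and equating the coefficients of cos(5t) and sin(5t) gives A = -135/754, B = 25/754, so x_p = -135*cos(5*t)/754 + 25*sin(5*t)/754.
General solution: x = -135*cos(5*t)/754 + 25*sin(5*t)/754 + C1*exp(-2*t) + C2*exp(t).
Apply the initial conditions: x(0) = -135/754 + C1 + C2 = -5 and x'(0) = 125/754 + C2 - 2*C1 = -2. Solving gives C1 = -77/87, C2 = -307/78.

x = -307*exp(t)/78 - 135*cos(5*t)/754 - 77*exp(-2*t)/87 + 25*sin(5*t)/754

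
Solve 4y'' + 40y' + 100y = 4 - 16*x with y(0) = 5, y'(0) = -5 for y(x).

Divide through by 4: y'' + 10y' + 25y = 1 - 4*x.
Characteristic equation r² + 10r + 25 = 0 has discriminant (10)² - 4·(25) = 0, so r = -5 is a repeated root.
Hence y_h = (C1 + C2*x)*exp(-5*x).
For the particular solution try y_p = A0 + A1*x. Substituting and matching coefficients of each power of x gives A0 = 13/125, A1 = -4/25, so y_p = 13/125 - 4*x/25.
General solution: y = 13/125 - 4*x/25 + C1*exp(-5*x) + C2*x*exp(-5*x).
Apply the initial conditions: y(0) = 13/125 + C1 = 5 and y'(0) = -4/25 + C2 - 5*C1 = -5. Solving gives C1 = 612/125, C2 = 491/25.

y = 13/125 - 4*x/25 + 612*exp(-5*x)/125 + 491*x*exp(-5*x)/25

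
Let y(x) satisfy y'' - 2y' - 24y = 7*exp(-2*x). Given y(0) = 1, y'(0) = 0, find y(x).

Characteristic equation r² - 2r - 24 = 0 factors as (r + 4)(r - 6) = 0, so r = -4, 6.
Hence y_h = C1*exp(-4*x) + C2*exp(6*x).
Try y_p = A*exp(-2*x). Substituting into the equation and dividing by exp(-2*x) gives A = -7/16, so y_p = -7*exp(-2*x)/16.
General solution: y = -7*exp(-2*x)/16 + C1*exp(-4*x) + C2*exp(6*x).
Apply the initial conditions: y(0) = -7/16 + C1 + C2 = 1 and y'(0) = 7/8 - 4*C1 + 6*C2 = 0. Solving gives C1 = 19/20, C2 = 39/80.

y = -7*exp(-2*x)/16 + 19*exp(-4*x)/20 + 39*exp(6*x)/80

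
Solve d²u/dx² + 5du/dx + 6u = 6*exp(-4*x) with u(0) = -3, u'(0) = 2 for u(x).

u = -4*exp(-2*x) - 2*exp(-3*x) + 3*exp(-4*x)

Characteristic equation r² + 5r + 6 = 0 factors as (r + 3)(r + 2) = 0, so r = -3, -2.
Hence u_h = C1*exp(-3*x) + C2*exp(-2*x).
Try u_p = A*exp(-4*x). Substituting into the equation and dividing by exp(-4*x) gives A = 3, so u_p = 3*exp(-4*x).
General solution: u = 3*exp(-4*x) + C1*exp(-3*x) + C2*exp(-2*x).
Apply the initial conditions: u(0) = 3 + C1 + C2 = -3 and u'(0) = -12 - 3*C1 - 2*C2 = 2. Solving gives C1 = -2, C2 = -4.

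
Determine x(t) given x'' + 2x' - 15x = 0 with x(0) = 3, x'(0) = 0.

x = 9*exp(-5*t)/8 + 15*exp(3*t)/8

Characteristic equation r² + 2r - 15 = 0 factors as (r - 3)(r + 5) = 0, so r = 3, -5.
Hence x_h = C1*exp(3*t) + C2*exp(-5*t).
Apply the initial conditions: x(0) = C1 + C2 = 3 and x'(0) = -5*C2 + 3*C1 = 0. Solving gives C1 = 15/8, C2 = 9/8.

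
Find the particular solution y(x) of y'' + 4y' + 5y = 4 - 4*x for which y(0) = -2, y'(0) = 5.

Characteristic equation r² + 4r + 5 = 0 has discriminant (4)² - 4·(5) = -4 < 0, so r = -2 ± i.
Hence y_h = C1*cos(x)*exp(-2*x) + C2*exp(-2*x)*sin(x).
For the particular solution try y_p = A0 + A1*x. Substituting and matching coefficients of each power of x gives A0 = 36/25, A1 = -4/5, so y_p = 36/25 - 4*x/5.
General solution: y = 36/25 - 4*x/5 + C1*cos(x)*exp(-2*x) + C2*exp(-2*x)*sin(x).
Apply the initial conditions: y(0) = 36/25 + C1 = -2 and y'(0) = -4/5 + C2 - 2*C1 = 5. Solving gives C1 = -86/25, C2 = -27/25.

y = 36/25 - 4*x/5 - 86*cos(x)*exp(-2*x)/25 - 27*exp(-2*x)*sin(x)/25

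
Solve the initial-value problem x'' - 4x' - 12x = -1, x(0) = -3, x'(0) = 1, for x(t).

Characteristic equation r² - 4r - 12 = 0 factors as (r - 6)(r + 2) = 0, so r = 6, -2.
Hence x_h = C1*exp(6*t) + C2*exp(-2*t).
For the particular solution try x_p = A0. Substituting and matching coefficients of each power of t gives A0 = 1/12, so x_p = 1/12.
General solution: x = 1/12 + C1*exp(6*t) + C2*exp(-2*t).
Apply the initial conditions: x(0) = 1/12 + C1 + C2 = -3 and x'(0) = -2*C2 + 6*C1 = 1. Solving gives C1 = -31/48, C2 = -39/16.

x = 1/12 - 39*exp(-2*t)/16 - 31*exp(6*t)/48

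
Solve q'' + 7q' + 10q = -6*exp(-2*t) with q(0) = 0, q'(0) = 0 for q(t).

q = -2*exp(-5*t)/3 + 2*exp(-2*t)/3 - 2*t*exp(-2*t)

Characteristic equation r² + 7r + 10 = 0 factors as (r + 2)(r + 5) = 0, so r = -2, -5.
Hence q_h = C1*exp(-2*t) + C2*exp(-5*t).
Since exp(-2*t) solves the homogeneous equation (r = -2 is a root of multiplicity 1), multiply the trial by t. Try q_p = A*t*exp(-2*t). Substituting into the equation and dividing by exp(-2*t) gives A = -2, so q_p = -2*t*exp(-2*t).
General solution: q = C1*exp(-2*t) + C2*exp(-5*t) - 2*t*exp(-2*t).
Apply the initial conditions: q(0) = C1 + C2 = 0 and q'(0) = -2 - 5*C2 - 2*C1 = 0. Solving gives C1 = 2/3, C2 = -2/3.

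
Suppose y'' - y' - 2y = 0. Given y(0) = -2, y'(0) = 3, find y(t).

Characteristic equation r² - r - 2 = 0 factors as (r - 2)(r + 1) = 0, so r = 2, -1.
Hence y_h = C1*exp(2*t) + C2*exp(-t).
Apply the initial conditions: y(0) = C1 + C2 = -2 and y'(0) = -C2 + 2*C1 = 3. Solving gives C1 = 1/3, C2 = -7/3.

y = -7*exp(-t)/3 + exp(2*t)/3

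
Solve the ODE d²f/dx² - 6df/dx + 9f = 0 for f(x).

f = C1*exp(3*x) + C2*x*exp(3*x)

Characteristic equation r² - 6r + 9 = 0 has discriminant (-6)² - 4·(9) = 0, so r = 3 is a repeated root.
Hence f_h = (C1 + C2*x)*exp(3*x).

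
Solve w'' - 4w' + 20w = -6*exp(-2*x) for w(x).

w = -3*exp(-2*x)/16 + C1*cos(4*x)*exp(2*x) + C2*exp(2*x)*sin(4*x)

Characteristic equation r² - 4r + 20 = 0 has discriminant (-4)² - 4·(20) = -64 < 0, so r = 2 ± 4i.
Hence w_h = C1*cos(4*x)*exp(2*x) + C2*exp(2*x)*sin(4*x).
Try w_p = A*exp(-2*x). Substituting into the equation and dividing by exp(-2*x) gives A = -3/16, so w_p = -3*exp(-2*x)/16.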